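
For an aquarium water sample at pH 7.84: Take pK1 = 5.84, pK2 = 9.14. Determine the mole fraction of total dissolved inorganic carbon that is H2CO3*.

α₀ = 1 / (1 + K1/[H⁺] + K1K2/[H⁺]²) = 1 / (1 + 10^+2.00 + 10^+0.70)
   = 1 / (1 + 100.00 + 5.0119) = 1/106.01 = 0.009433

α₀ = 0.00943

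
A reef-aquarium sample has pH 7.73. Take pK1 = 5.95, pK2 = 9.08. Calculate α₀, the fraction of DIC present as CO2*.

α₀ = 0.0156

α₀ = 1 / (1 + K1/[H⁺] + K1K2/[H⁺]²) = 1 / (1 + 10^+1.78 + 10^+0.43)
   = 1 / (1 + 60.256 + 2.6915) = 1/63.947 = 0.01564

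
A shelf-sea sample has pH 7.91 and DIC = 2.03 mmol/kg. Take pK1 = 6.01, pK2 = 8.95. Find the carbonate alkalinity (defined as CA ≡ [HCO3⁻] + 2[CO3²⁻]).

CA = [HCO3⁻] + 2[CO3²⁻] = (α₁ + 2α₂)·DIC
At pH 7.91: [H⁺]/K1 = 10^-1.90 = 0.012589, K2/[H⁺] = 10^-1.04 = 0.091201
α₁ = 1/(1 + 0.012589 + 0.091201) = 1/1.1038 = 0.9060; α₂ = α₁·K2/[H⁺] = 0.08263
α₁ + 2α₂ = 1.0712
CA = 1.0712 × 2.03 = 2.17 mmol/kg

CA = 2.17 mmol/kg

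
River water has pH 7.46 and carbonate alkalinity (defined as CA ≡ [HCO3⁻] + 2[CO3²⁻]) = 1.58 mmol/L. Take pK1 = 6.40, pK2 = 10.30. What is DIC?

CA = [HCO3⁻] + 2[CO3²⁻] = (α₁ + 2α₂)·DIC
At pH 7.46: [H⁺]/K1 = 10^-1.06 = 0.087096, K2/[H⁺] = 10^-2.84 = 0.0014454
α₁ = 1/(1 + 0.087096 + 0.0014454) = 1/1.0885 = 0.9187; α₂ = α₁·K2/[H⁺] = 0.001328
α₁ + 2α₂ = 0.9213
DIC = CA / (α₁ + 2α₂) = 1.58 / 0.9213 = 1.71 mmol/L

DIC = 1.71 mmol/L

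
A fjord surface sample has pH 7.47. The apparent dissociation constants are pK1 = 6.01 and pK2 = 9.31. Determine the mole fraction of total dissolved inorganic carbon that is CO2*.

α₀ = 1 / (1 + K1/[H⁺] + K1K2/[H⁺]²) = 1 / (1 + 10^+1.46 + 10^-0.38)
   = 1 / (1 + 28.840 + 0.41687) = 1/30.257 = 0.03305

α₀ = 0.0331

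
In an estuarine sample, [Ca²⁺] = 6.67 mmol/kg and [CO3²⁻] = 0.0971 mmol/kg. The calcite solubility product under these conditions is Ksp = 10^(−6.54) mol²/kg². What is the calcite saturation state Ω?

Ksp = 10^(−6.54) = 2.884×10^-7
Ω = [Ca²⁺][CO3²⁻]/Ksp = (6.67×10^-3)(0.0971×10^-3) / 2.884×10^-7 = 2.25

Ω = 2.25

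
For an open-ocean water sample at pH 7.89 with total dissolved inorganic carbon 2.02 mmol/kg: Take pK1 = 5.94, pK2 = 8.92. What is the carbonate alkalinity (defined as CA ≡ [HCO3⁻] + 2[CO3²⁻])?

CA = 2.17 mmol/kg

CA = [HCO3⁻] + 2[CO3²⁻] = (α₁ + 2α₂)·DIC
At pH 7.89: [H⁺]/K1 = 10^-1.95 = 0.011220, K2/[H⁺] = 10^-1.03 = 0.093325
α₁ = 1/(1 + 0.011220 + 0.093325) = 1/1.1045 = 0.9053; α₂ = α₁·K2/[H⁺] = 0.08449
α₁ + 2α₂ = 1.0743
CA = 1.0743 × 2.02 = 2.17 mmol/kg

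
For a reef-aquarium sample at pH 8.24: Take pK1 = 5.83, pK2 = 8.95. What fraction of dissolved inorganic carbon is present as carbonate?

α₂ = 1 / (1 + [H⁺]/K2 + [H⁺]²/(K1K2)) = 1 / (1 + 10^+0.71 + 10^-1.70)
   = 1 / (1 + 5.1286 + 0.019953) = 1/6.1486 = 0.1626

α₂ = 0.163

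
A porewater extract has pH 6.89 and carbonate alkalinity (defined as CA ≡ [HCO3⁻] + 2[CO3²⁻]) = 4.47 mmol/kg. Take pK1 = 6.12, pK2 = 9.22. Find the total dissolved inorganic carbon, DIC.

DIC = 5.20 mmol/kg

CA = [HCO3⁻] + 2[CO3²⁻] = (α₁ + 2α₂)·DIC
At pH 6.89: [H⁺]/K1 = 10^-0.77 = 0.16982, K2/[H⁺] = 10^-2.33 = 0.0046774
α₁ = 1/(1 + 0.16982 + 0.0046774) = 1/1.1745 = 0.8514; α₂ = α₁·K2/[H⁺] = 0.003982
α₁ + 2α₂ = 0.8594
DIC = CA / (α₁ + 2α₂) = 4.47 / 0.8594 = 5.20 mmol/kg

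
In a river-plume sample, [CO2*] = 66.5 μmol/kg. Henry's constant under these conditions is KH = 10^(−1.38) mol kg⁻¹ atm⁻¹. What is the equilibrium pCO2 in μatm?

KH = 10^(−1.38) = 4.169×10^-2 mol kg⁻¹ atm⁻¹
pCO2 = [CO2*]/KH = 66.5×10^-6 / 4.169×10^-2 = 1.60×10^-3 atm = 1600 μatm

pCO2 = 1600 μatm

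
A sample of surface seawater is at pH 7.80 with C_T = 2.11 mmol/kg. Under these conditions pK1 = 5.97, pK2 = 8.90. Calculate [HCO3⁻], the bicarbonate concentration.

α₁ = 1 / (1 + [H⁺]/K1 + K2/[H⁺]) = 1 / (1 + 10^-1.83 + 10^-1.10)
   = 1 / (1 + 0.014791 + 0.079433) = 1/1.0942 = 0.9139
[HCO3⁻] = α₁ × DIC = 0.9139 × 2.11 = 1.93 mmol/kg

[HCO3⁻] = 1.93 mmol/kg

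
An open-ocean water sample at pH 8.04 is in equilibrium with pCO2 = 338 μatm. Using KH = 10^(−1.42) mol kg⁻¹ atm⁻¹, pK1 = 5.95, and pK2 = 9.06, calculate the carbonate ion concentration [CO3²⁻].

[CO3²⁻] = 0.151 mmol/kg

[CO2*] = KH · pCO2 = 10^(−1.42) × 338×10^-6 = 1.285×10^-5 mol/kg
α₀ = 1/(1 + K1/[H⁺] + K1K2/[H⁺]²) = 1/(1 + 10^+2.09 + 10^+1.07) = 0.007365
DIC = [CO2*]/α₀ = 1.285×10^-5 / 0.007365 = 1.745 mmol/kg
[CO3²⁻] = α₂·DIC; α₂ = 0.08653, so [CO3²⁻] = 0.08653 × 1.745 = 0.151 mmol/kg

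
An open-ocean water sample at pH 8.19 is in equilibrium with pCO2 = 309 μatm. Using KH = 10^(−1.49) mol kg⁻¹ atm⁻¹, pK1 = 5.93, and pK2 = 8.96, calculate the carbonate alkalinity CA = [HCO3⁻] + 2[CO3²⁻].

[CO2*] = KH · pCO2 = 10^(−1.49) × 309×10^-6 = 9.999×10^-6 mol/kg
α₀ = 1/(1 + K1/[H⁺] + K1K2/[H⁺]²) = 1/(1 + 10^+2.26 + 10^+1.49) = 0.004676
DIC = [CO2*]/α₀ = 9.999×10^-6 / 0.004676 = 2.139 mmol/kg
CA = (α₁ + 2α₂)·DIC = (0.8508 + 2×0.1445) × 2.139 = 2.44 mmol/kg

CA = 2.44 mmol/kg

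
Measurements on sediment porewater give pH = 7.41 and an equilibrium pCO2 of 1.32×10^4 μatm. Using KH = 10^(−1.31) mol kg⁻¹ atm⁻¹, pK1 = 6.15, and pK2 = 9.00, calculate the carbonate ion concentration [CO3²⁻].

[CO3²⁻] = 0.302 mmol/kg

[CO2*] = KH · pCO2 = 10^(−1.31) × 1.32×10^4×10^-6 = 6.465×10^-4 mol/kg
α₀ = 1/(1 + K1/[H⁺] + K1K2/[H⁺]²) = 1/(1 + 10^+1.26 + 10^-0.33) = 0.05085
DIC = [CO2*]/α₀ = 6.465×10^-4 / 0.05085 = 12.71 mmol/kg
[CO3²⁻] = α₂·DIC; α₂ = 0.02379, so [CO3²⁻] = 0.02379 × 12.71 = 0.302 mmol/kg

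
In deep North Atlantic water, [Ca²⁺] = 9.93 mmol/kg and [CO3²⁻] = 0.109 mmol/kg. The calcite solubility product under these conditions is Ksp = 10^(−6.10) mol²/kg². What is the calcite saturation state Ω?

Ksp = 10^(−6.10) = 7.943×10^-7
Ω = [Ca²⁺][CO3²⁻]/Ksp = (9.93×10^-3)(0.109×10^-3) / 7.943×10^-7 = 1.36

Ω = 1.36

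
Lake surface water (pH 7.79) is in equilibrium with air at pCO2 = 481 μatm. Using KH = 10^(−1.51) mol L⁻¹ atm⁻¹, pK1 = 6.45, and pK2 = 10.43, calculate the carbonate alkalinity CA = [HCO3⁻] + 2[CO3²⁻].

[CO2*] = KH · pCO2 = 10^(−1.51) × 481×10^-6 = 1.486×10^-5 mol/L
α₀ = 1/(1 + K1/[H⁺] + K1K2/[H⁺]²) = 1/(1 + 10^+1.34 + 10^-1.30) = 0.04362
DIC = [CO2*]/α₀ = 1.486×10^-5 / 0.04362 = 0.3408 mmol/L
CA = (α₁ + 2α₂)·DIC = (0.9542 + 2×0.002186) × 0.3408 = 0.327 mmol/L

CA = 0.327 mmol/L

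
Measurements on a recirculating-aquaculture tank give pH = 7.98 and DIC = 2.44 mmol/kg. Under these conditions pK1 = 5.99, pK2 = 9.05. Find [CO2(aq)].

[CO2*] = 0.0228 mmol/kg

α₀ = 1 / (1 + K1/[H⁺] + K1K2/[H⁺]²) = 1 / (1 + 10^+1.99 + 10^+0.92)
   = 1 / (1 + 97.724 + 8.3176) = 1/107.04 = 0.009342
[CO2*] = α₀ × DIC = 0.009342 × 2.44 = 0.0228 mmol/kg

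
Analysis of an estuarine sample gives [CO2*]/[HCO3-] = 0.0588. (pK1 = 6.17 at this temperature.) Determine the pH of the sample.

pH = 7.40

From K1 = [H⁺][HCO3-]/[CO2*]:  pH = pK1 − log₁₀([CO2*]/[HCO3-])
log₁₀(0.0588) = -1.231
pH = 6.17 − (-1.231) = 7.40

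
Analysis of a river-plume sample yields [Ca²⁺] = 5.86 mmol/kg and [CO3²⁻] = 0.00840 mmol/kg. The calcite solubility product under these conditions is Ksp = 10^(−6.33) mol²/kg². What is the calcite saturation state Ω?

Ksp = 10^(−6.33) = 4.677×10^-7
Ω = [Ca²⁺][CO3²⁻]/Ksp = (5.86×10^-3)(0.00840×10^-3) / 4.677×10^-7 = 0.105

Ω = 0.105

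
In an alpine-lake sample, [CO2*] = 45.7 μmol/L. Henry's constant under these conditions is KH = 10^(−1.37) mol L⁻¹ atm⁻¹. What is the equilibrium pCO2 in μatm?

KH = 10^(−1.37) = 4.266×10^-2 mol L⁻¹ atm⁻¹
pCO2 = [CO2*]/KH = 45.7×10^-6 / 4.266×10^-2 = 1.07×10^-3 atm = 1070 μatm

pCO2 = 1070 μatm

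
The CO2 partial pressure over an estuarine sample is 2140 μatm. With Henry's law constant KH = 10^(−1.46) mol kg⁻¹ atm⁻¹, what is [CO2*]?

[CO2*] = 74.2 μmol/kg

KH = 10^(−1.46) = 3.467×10^-2 mol kg⁻¹ atm⁻¹
[CO2*] = KH · pCO2 = 3.467×10^-2 × 2140×10^-6 atm = 7.42×10^-5 mol/kg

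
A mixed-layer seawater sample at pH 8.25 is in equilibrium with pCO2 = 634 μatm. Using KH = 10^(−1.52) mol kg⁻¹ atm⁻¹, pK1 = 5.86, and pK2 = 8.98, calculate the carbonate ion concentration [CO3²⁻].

[CO3²⁻] = 0.875 mmol/kg

[CO2*] = KH · pCO2 = 10^(−1.52) × 634×10^-6 = 1.915×10^-5 mol/kg
α₀ = 1/(1 + K1/[H⁺] + K1K2/[H⁺]²) = 1/(1 + 10^+2.39 + 10^+1.66) = 0.003423
DIC = [CO2*]/α₀ = 1.915×10^-5 / 0.003423 = 5.594 mmol/kg
[CO3²⁻] = α₂·DIC; α₂ = 0.1564, so [CO3²⁻] = 0.1564 × 5.594 = 0.875 mmol/kg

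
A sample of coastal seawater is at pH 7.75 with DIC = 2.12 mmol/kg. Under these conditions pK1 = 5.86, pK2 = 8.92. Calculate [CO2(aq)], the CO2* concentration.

α₀ = 1 / (1 + K1/[H⁺] + K1K2/[H⁺]²) = 1 / (1 + 10^+1.89 + 10^+0.72)
   = 1 / (1 + 77.625 + 5.2481) = 1/83.873 = 0.01192
[CO2*] = α₀ × DIC = 0.01192 × 2.12 = 0.0253 mmol/kg

[CO2*] = 0.0253 mmol/kg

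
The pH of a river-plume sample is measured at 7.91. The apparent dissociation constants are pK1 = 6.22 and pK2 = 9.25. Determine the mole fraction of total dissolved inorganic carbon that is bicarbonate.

α₁ = 0.938

α₁ = 1 / (1 + [H⁺]/K1 + K2/[H⁺]) = 1 / (1 + 10^-1.69 + 10^-1.34)
   = 1 / (1 + 0.020417 + 0.045709) = 1/1.0661 = 0.9380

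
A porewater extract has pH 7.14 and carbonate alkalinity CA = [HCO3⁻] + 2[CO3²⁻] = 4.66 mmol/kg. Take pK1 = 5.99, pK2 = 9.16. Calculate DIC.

CA = [HCO3⁻] + 2[CO3²⁻] = (α₁ + 2α₂)·DIC
At pH 7.14: [H⁺]/K1 = 10^-1.15 = 0.070795, K2/[H⁺] = 10^-2.02 = 0.0095499
α₁ = 1/(1 + 0.070795 + 0.0095499) = 1/1.0803 = 0.9256; α₂ = α₁·K2/[H⁺] = 0.008840
α₁ + 2α₂ = 0.9433
DIC = CA / (α₁ + 2α₂) = 4.66 / 0.9433 = 4.94 mmol/kg

DIC = 4.94 mmol/kg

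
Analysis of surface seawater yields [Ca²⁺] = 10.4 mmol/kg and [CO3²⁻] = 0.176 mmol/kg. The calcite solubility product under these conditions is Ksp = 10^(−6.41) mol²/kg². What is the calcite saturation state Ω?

Ω = 4.70

Ksp = 10^(−6.41) = 3.890×10^-7
Ω = [Ca²⁺][CO3²⁻]/Ksp = (10.4×10^-3)(0.176×10^-3) / 3.890×10^-7 = 4.70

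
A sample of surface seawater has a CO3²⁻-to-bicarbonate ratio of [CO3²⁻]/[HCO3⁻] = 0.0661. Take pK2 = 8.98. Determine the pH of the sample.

pH = 7.80

From K2 = [H⁺][CO3²⁻]/[HCO3⁻]:  pH = pK2 + log₁₀([CO3²⁻]/[HCO3⁻])
log₁₀(0.0661) = -1.180
pH = 8.98 + (-1.180) = 7.80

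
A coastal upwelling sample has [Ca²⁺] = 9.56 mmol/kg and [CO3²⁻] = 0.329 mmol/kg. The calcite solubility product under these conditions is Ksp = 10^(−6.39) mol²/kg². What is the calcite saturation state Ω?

Ksp = 10^(−6.39) = 4.074×10^-7
Ω = [Ca²⁺][CO3²⁻]/Ksp = (9.56×10^-3)(0.329×10^-3) / 4.074×10^-7 = 7.72

Ω = 7.72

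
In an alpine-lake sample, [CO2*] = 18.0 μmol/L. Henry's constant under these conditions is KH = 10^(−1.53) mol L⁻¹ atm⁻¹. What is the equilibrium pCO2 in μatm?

pCO2 = 610 μatm

KH = 10^(−1.53) = 2.951×10^-2 mol L⁻¹ atm⁻¹
pCO2 = [CO2*]/KH = 18.0×10^-6 / 2.951×10^-2 = 6.10×10^-4 atm = 610 μatm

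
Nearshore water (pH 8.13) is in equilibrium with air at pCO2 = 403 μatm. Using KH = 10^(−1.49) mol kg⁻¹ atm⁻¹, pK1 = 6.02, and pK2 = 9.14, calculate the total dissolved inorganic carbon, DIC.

[CO2*] = KH · pCO2 = 10^(−1.49) × 403×10^-6 = 1.304×10^-5 mol/kg
α₀ = 1/(1 + K1/[H⁺] + K1K2/[H⁺]²) = 1/(1 + 10^+2.11 + 10^+1.10) = 0.007022
DIC = [CO2*]/α₀ = 1.304×10^-5 / 0.007022 = 1.86 mmol/kg

DIC = 1.86 mmol/kg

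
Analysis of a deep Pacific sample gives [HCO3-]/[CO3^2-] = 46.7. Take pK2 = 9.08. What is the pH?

From K2 = [H⁺][CO3^2-]/[HCO3-]:  pH = pK2 − log₁₀([HCO3-]/[CO3^2-])
log₁₀(46.7) = +1.669
pH = 9.08 − (+1.669) = 7.41

pH = 7.41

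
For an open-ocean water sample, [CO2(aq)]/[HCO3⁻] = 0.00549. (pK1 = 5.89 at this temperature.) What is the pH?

From K1 = [H⁺][HCO3⁻]/[CO2(aq)]:  pH = pK1 − log₁₀([CO2(aq)]/[HCO3⁻])
log₁₀(0.00549) = -2.260
pH = 5.89 − (-2.260) = 8.15

pH = 8.15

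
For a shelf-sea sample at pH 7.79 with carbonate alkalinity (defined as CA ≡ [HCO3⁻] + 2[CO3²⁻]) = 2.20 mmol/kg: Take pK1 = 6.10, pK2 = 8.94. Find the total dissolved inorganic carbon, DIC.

DIC = 2.10 mmol/kg

CA = [HCO3⁻] + 2[CO3²⁻] = (α₁ + 2α₂)·DIC
At pH 7.79: [H⁺]/K1 = 10^-1.69 = 0.020417, K2/[H⁺] = 10^-1.15 = 0.070795
α₁ = 1/(1 + 0.020417 + 0.070795) = 1/1.0912 = 0.9164; α₂ = α₁·K2/[H⁺] = 0.06488
α₁ + 2α₂ = 1.0462
DIC = CA / (α₁ + 2α₂) = 2.20 / 1.0462 = 2.10 mmol/kg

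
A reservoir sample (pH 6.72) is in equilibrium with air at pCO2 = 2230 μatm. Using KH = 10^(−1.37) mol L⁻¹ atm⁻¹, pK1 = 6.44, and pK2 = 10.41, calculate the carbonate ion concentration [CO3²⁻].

[CO2*] = KH · pCO2 = 10^(−1.37) × 2230×10^-6 = 9.513×10^-5 mol/L
α₀ = 1/(1 + K1/[H⁺] + K1K2/[H⁺]²) = 1/(1 + 10^+0.28 + 10^-3.41) = 0.3441
DIC = [CO2*]/α₀ = 9.513×10^-5 / 0.3441 = 0.2764 mmol/L
[CO3²⁻] = α₂·DIC; α₂ = 0.0001339, so [CO3²⁻] = 0.0001339 × 0.2764 = 3.70×10^-5 mmol/L = 0.0370 μmol/L

[CO3²⁻] = 0.0370 μmol/L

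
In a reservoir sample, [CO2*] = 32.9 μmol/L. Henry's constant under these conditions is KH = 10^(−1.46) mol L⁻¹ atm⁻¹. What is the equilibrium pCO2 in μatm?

pCO2 = 949 μatm

KH = 10^(−1.46) = 3.467×10^-2 mol L⁻¹ atm⁻¹
pCO2 = [CO2*]/KH = 32.9×10^-6 / 3.467×10^-2 = 9.49×10^-4 atm = 949 μatm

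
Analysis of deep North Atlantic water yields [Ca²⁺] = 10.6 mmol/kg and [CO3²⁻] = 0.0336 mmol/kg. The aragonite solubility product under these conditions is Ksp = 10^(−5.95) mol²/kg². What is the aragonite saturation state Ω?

Ksp = 10^(−5.95) = 1.122×10^-6
Ω = [Ca²⁺][CO3²⁻]/Ksp = (10.6×10^-3)(0.0336×10^-3) / 1.122×10^-6 = 0.317

Ω = 0.317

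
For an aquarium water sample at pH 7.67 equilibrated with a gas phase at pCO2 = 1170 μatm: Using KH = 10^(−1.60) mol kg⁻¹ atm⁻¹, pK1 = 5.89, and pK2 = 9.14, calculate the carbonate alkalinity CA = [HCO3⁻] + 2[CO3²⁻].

CA = 1.89 mmol/kg

[CO2*] = KH · pCO2 = 10^(−1.60) × 1170×10^-6 = 2.939×10^-5 mol/kg
α₀ = 1/(1 + K1/[H⁺] + K1K2/[H⁺]²) = 1/(1 + 10^+1.78 + 10^+0.31) = 0.01580
DIC = [CO2*]/α₀ = 2.939×10^-5 / 0.01580 = 1.860 mmol/kg
CA = (α₁ + 2α₂)·DIC = (0.9519 + 2×0.03226) × 1.860 = 1.89 mmol/kg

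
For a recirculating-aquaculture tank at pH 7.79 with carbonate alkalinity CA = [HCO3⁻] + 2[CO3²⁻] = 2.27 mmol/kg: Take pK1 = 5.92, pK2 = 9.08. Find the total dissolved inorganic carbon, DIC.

DIC = 2.19 mmol/kg

CA = [HCO3⁻] + 2[CO3²⁻] = (α₁ + 2α₂)·DIC
At pH 7.79: [H⁺]/K1 = 10^-1.87 = 0.013490, K2/[H⁺] = 10^-1.29 = 0.051286
α₁ = 1/(1 + 0.013490 + 0.051286) = 1/1.0648 = 0.9392; α₂ = α₁·K2/[H⁺] = 0.04817
α₁ + 2α₂ = 1.0355
DIC = CA / (α₁ + 2α₂) = 2.27 / 1.0355 = 2.19 mmol/kg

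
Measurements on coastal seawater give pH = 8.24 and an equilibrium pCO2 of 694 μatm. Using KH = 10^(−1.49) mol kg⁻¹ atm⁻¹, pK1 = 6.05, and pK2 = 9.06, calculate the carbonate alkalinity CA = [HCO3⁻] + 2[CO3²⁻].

CA = 4.53 mmol/kg

[CO2*] = KH · pCO2 = 10^(−1.49) × 694×10^-6 = 2.246×10^-5 mol/kg
α₀ = 1/(1 + K1/[H⁺] + K1K2/[H⁺]²) = 1/(1 + 10^+2.19 + 10^+1.37) = 0.005576
DIC = [CO2*]/α₀ = 2.246×10^-5 / 0.005576 = 4.027 mmol/kg
CA = (α₁ + 2α₂)·DIC = (0.8637 + 2×0.1307) × 4.027 = 4.53 mmol/kg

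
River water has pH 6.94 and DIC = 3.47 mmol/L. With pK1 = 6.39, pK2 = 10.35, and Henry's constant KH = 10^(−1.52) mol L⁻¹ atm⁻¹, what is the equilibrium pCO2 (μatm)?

α₀ = 1 / (1 + K1/[H⁺] + K1K2/[H⁺]²) = 1 / (1 + 10^+0.55 + 10^-2.86)
   = 1 / (1 + 3.5481 + 0.0013804) = 1/4.5495 = 0.2198
[CO2*] = α₀ × DIC = 0.2198 × 3.47 = 0.7627 mmol/L
pCO2 = [CO2*]/KH = 7.627×10^-4 / 3.020×10^-2 = 2.53×10^4 μatm

pCO2 = 2.53×10^4 μatm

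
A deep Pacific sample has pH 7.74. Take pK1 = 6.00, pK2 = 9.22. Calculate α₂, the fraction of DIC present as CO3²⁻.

α₂ = 1 / (1 + [H⁺]/K2 + [H⁺]²/(K1K2)) = 1 / (1 + 10^+1.48 + 10^-0.26)
   = 1 / (1 + 30.200 + 0.54954) = 1/31.749 = 0.03150

α₂ = 0.0315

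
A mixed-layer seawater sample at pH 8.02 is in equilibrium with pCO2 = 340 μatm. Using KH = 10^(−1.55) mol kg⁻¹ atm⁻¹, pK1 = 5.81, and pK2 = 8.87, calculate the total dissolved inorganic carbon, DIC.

[CO2*] = KH · pCO2 = 10^(−1.55) × 340×10^-6 = 9.583×10^-6 mol/kg
α₀ = 1/(1 + K1/[H⁺] + K1K2/[H⁺]²) = 1/(1 + 10^+2.21 + 10^+1.36) = 0.005374
DIC = [CO2*]/α₀ = 9.583×10^-6 / 0.005374 = 1.78 mmol/kg

DIC = 1.78 mmol/kg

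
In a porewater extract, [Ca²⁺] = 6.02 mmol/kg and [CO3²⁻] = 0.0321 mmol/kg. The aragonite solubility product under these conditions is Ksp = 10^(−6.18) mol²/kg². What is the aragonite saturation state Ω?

Ω = 0.292

Ksp = 10^(−6.18) = 6.607×10^-7
Ω = [Ca²⁺][CO3²⁻]/Ksp = (6.02×10^-3)(0.0321×10^-3) / 6.607×10^-7 = 0.292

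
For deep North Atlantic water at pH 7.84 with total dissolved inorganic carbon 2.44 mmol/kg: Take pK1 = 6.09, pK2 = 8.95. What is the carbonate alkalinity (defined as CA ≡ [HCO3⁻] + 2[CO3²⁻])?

CA = [HCO3⁻] + 2[CO3²⁻] = (α₁ + 2α₂)·DIC
At pH 7.84: [H⁺]/K1 = 10^-1.75 = 0.017783, K2/[H⁺] = 10^-1.11 = 0.077625
α₁ = 1/(1 + 0.017783 + 0.077625) = 1/1.0954 = 0.9129; α₂ = α₁·K2/[H⁺] = 0.07086
α₁ + 2α₂ = 1.0546
CA = 1.0546 × 2.44 = 2.57 mmol/kg

CA = 2.57 mmol/kg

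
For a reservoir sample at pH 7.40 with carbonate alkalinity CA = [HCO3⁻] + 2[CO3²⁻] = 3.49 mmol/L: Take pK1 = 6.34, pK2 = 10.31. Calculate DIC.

DIC = 3.79 mmol/L

CA = [HCO3⁻] + 2[CO3²⁻] = (α₁ + 2α₂)·DIC
At pH 7.40: [H⁺]/K1 = 10^-1.06 = 0.087096, K2/[H⁺] = 10^-2.91 = 0.0012303
α₁ = 1/(1 + 0.087096 + 0.0012303) = 1/1.0883 = 0.9188; α₂ = α₁·K2/[H⁺] = 0.001130
α₁ + 2α₂ = 0.9211
DIC = CA / (α₁ + 2α₂) = 3.49 / 0.9211 = 3.79 mmol/L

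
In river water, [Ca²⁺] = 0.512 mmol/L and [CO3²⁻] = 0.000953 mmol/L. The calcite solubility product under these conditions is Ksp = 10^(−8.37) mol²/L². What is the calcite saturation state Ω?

Ω = 0.114

Ksp = 10^(−8.37) = 4.266×10^-9
Ω = [Ca²⁺][CO3²⁻]/Ksp = (0.512×10^-3)(0.000953×10^-3) / 4.266×10^-9 = 0.114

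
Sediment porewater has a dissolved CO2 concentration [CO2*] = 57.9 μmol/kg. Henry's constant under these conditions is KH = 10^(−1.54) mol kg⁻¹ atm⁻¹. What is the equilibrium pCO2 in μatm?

pCO2 = 2010 μatm

KH = 10^(−1.54) = 2.884×10^-2 mol kg⁻¹ atm⁻¹
pCO2 = [CO2*]/KH = 57.9×10^-6 / 2.884×10^-2 = 2.01×10^-3 atm = 2010 μatm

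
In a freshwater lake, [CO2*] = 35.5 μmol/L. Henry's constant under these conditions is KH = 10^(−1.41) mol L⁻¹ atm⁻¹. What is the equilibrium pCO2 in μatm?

pCO2 = 912 μatm

KH = 10^(−1.41) = 3.890×10^-2 mol L⁻¹ atm⁻¹
pCO2 = [CO2*]/KH = 35.5×10^-6 / 3.890×10^-2 = 9.12×10^-4 atm = 912 μatm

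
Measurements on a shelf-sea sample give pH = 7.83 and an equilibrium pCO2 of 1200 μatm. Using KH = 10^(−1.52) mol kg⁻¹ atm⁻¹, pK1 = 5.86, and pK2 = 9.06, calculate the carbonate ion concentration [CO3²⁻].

[CO2*] = KH · pCO2 = 10^(−1.52) × 1200×10^-6 = 3.624×10^-5 mol/kg
α₀ = 1/(1 + K1/[H⁺] + K1K2/[H⁺]²) = 1/(1 + 10^+1.97 + 10^+0.74) = 0.01002
DIC = [CO2*]/α₀ = 3.624×10^-5 / 0.01002 = 3.617 mmol/kg
[CO3²⁻] = α₂·DIC; α₂ = 0.05505, so [CO3²⁻] = 0.05505 × 3.617 = 0.199 mmol/kg

[CO3²⁻] = 0.199 mmol/kg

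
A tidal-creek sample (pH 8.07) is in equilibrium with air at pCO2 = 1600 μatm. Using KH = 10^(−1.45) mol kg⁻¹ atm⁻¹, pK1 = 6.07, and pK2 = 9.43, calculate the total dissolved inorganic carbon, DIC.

DIC = 5.98 mmol/kg

[CO2*] = KH · pCO2 = 10^(−1.45) × 1600×10^-6 = 5.677×10^-5 mol/kg
α₀ = 1/(1 + K1/[H⁺] + K1K2/[H⁺]²) = 1/(1 + 10^+2.00 + 10^+0.64) = 0.009491
DIC = [CO2*]/α₀ = 5.677×10^-5 / 0.009491 = 5.98 mmol/kg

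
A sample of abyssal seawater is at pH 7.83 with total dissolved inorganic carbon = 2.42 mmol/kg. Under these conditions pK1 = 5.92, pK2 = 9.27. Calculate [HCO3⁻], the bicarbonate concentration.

[HCO3⁻] = 2.31 mmol/kg

α₁ = 1 / (1 + [H⁺]/K1 + K2/[H⁺]) = 1 / (1 + 10^-1.91 + 10^-1.44)
   = 1 / (1 + 0.012303 + 0.036308) = 1/1.0486 = 0.9536
[HCO3⁻] = α₁ × DIC = 0.9536 × 2.42 = 2.31 mmol/kg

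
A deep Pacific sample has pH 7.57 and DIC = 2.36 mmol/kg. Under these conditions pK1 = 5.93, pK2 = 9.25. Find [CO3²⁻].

α₂ = 1 / (1 + [H⁺]/K2 + [H⁺]²/(K1K2)) = 1 / (1 + 10^+1.68 + 10^+0.04)
   = 1 / (1 + 47.863 + 1.0965) = 1/49.959 = 0.02002
[CO3²⁻] = α₂ × DIC = 0.02002 × 2.36 = 0.0472 mmol/kg

[CO3²⁻] = 0.0472 mmol/kg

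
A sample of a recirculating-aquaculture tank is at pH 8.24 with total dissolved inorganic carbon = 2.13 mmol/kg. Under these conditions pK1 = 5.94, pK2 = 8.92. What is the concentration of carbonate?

[CO3²⁻] = 0.367 mmol/kg

α₂ = 1 / (1 + [H⁺]/K2 + [H⁺]²/(K1K2)) = 1 / (1 + 10^+0.68 + 10^-1.62)
   = 1 / (1 + 4.7863 + 0.023988) = 1/5.8103 = 0.1721
[CO3²⁻] = α₂ × DIC = 0.1721 × 2.13 = 0.367 mmol/kg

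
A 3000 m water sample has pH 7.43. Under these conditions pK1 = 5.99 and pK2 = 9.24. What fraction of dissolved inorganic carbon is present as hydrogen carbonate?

α₁ = 1 / (1 + [H⁺]/K1 + K2/[H⁺]) = 1 / (1 + 10^-1.44 + 10^-1.81)
   = 1 / (1 + 0.036308 + 0.015488) = 1/1.0518 = 0.9508

α₁ = 0.951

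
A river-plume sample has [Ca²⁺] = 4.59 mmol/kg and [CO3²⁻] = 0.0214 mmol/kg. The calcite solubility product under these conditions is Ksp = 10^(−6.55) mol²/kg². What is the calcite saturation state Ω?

Ω = 0.349

Ksp = 10^(−6.55) = 2.818×10^-7
Ω = [Ca²⁺][CO3²⁻]/Ksp = (4.59×10^-3)(0.0214×10^-3) / 2.818×10^-7 = 0.349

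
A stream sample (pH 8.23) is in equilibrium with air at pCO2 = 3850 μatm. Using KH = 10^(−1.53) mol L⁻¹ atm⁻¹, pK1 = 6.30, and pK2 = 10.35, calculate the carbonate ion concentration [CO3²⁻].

[CO3²⁻] = 0.0734 mmol/L

[CO2*] = KH · pCO2 = 10^(−1.53) × 3850×10^-6 = 1.136×10^-4 mol/L
α₀ = 1/(1 + K1/[H⁺] + K1K2/[H⁺]²) = 1/(1 + 10^+1.93 + 10^-0.19) = 0.01153
DIC = [CO2*]/α₀ = 1.136×10^-4 / 0.01153 = 9.858 mmol/L
[CO3²⁻] = α₂·DIC; α₂ = 0.007442, so [CO3²⁻] = 0.007442 × 9.858 = 0.0734 mmol/L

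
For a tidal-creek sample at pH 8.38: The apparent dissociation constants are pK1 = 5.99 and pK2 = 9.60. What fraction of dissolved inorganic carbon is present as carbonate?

α₂ = 1 / (1 + [H⁺]/K2 + [H⁺]²/(K1K2)) = 1 / (1 + 10^+1.22 + 10^-1.17)
   = 1 / (1 + 16.596 + 0.067608) = 1/17.663 = 0.05661

α₂ = 0.0566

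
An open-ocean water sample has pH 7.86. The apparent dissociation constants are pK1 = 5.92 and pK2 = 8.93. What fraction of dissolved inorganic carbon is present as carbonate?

α₂ = 1 / (1 + [H⁺]/K2 + [H⁺]²/(K1K2)) = 1 / (1 + 10^+1.07 + 10^-0.87)
   = 1 / (1 + 11.749 + 0.13490) = 1/12.884 = 0.07762

α₂ = 0.0776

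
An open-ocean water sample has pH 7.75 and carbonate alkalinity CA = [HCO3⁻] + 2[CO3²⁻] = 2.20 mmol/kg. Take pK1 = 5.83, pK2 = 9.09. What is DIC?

DIC = 2.13 mmol/kg

CA = [HCO3⁻] + 2[CO3²⁻] = (α₁ + 2α₂)·DIC
At pH 7.75: [H⁺]/K1 = 10^-1.92 = 0.012023, K2/[H⁺] = 10^-1.34 = 0.045709
α₁ = 1/(1 + 0.012023 + 0.045709) = 1/1.0577 = 0.9454; α₂ = α₁·K2/[H⁺] = 0.04321
α₁ + 2α₂ = 1.0318
DIC = CA / (α₁ + 2α₂) = 2.20 / 1.0318 = 2.13 mmol/kg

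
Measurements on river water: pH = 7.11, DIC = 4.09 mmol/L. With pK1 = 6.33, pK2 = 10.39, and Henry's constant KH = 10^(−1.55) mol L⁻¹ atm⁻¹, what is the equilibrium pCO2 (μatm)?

pCO2 = 2.06×10^4 μatm

α₀ = 1 / (1 + K1/[H⁺] + K1K2/[H⁺]²) = 1 / (1 + 10^+0.78 + 10^-2.50)
   = 1 / (1 + 6.0256 + 0.0031623) = 1/7.0288 = 0.1423
[CO2*] = α₀ × DIC = 0.1423 × 4.09 = 0.5819 mmol/L
pCO2 = [CO2*]/KH = 5.819×10^-4 / 2.818×10^-2 = 2.06×10^4 μatm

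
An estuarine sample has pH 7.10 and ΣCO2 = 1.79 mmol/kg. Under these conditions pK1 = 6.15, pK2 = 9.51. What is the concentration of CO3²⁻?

[CO3²⁻] = 6.24 μmol/kg

α₂ = 1 / (1 + [H⁺]/K2 + [H⁺]²/(K1K2)) = 1 / (1 + 10^+2.41 + 10^+1.46)
   = 1 / (1 + 257.04 + 28.840) = 1/286.88 = 0.003486
[CO3²⁻] = α₂ × DIC = 0.003486 × 1.79 = 0.00624 mmol/kg = 6.24 μmol/kg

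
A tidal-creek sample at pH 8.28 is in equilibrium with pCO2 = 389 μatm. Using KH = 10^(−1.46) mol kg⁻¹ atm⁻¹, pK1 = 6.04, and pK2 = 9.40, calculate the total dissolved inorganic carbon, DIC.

[CO2*] = KH · pCO2 = 10^(−1.46) × 389×10^-6 = 1.349×10^-5 mol/kg
α₀ = 1/(1 + K1/[H⁺] + K1K2/[H⁺]²) = 1/(1 + 10^+2.24 + 10^+1.12) = 0.005320
DIC = [CO2*]/α₀ = 1.349×10^-5 / 0.005320 = 2.54 mmol/kg

DIC = 2.54 mmol/kg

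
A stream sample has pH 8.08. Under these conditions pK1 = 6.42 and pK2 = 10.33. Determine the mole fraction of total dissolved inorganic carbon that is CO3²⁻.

α₂ = 0.00547

α₂ = 1 / (1 + [H⁺]/K2 + [H⁺]²/(K1K2)) = 1 / (1 + 10^+2.25 + 10^+0.59)
   = 1 / (1 + 177.83 + 3.8905) = 1/182.72 = 0.005473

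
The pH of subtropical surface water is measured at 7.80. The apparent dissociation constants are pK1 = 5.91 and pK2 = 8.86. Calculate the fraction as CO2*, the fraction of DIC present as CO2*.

α₀ = 0.0117

α₀ = 1 / (1 + K1/[H⁺] + K1K2/[H⁺]²) = 1 / (1 + 10^+1.89 + 10^+0.83)
   = 1 / (1 + 77.625 + 6.7608) = 1/85.386 = 0.01171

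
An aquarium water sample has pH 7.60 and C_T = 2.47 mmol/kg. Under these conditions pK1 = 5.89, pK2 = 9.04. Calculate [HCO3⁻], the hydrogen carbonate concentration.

[HCO3⁻] = 2.34 mmol/kg

α₁ = 1 / (1 + [H⁺]/K1 + K2/[H⁺]) = 1 / (1 + 10^-1.71 + 10^-1.44)
   = 1 / (1 + 0.019498 + 0.036308) = 1/1.0558 = 0.9471
[HCO3⁻] = α₁ × DIC = 0.9471 × 2.47 = 2.34 mmol/kg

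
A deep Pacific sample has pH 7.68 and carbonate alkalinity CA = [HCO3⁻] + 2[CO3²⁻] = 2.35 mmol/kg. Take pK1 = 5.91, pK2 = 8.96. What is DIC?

DIC = 2.27 mmol/kg

CA = [HCO3⁻] + 2[CO3²⁻] = (α₁ + 2α₂)·DIC
At pH 7.68: [H⁺]/K1 = 10^-1.77 = 0.016982, K2/[H⁺] = 10^-1.28 = 0.052481
α₁ = 1/(1 + 0.016982 + 0.052481) = 1/1.0695 = 0.9350; α₂ = α₁·K2/[H⁺] = 0.04907
α₁ + 2α₂ = 1.0332
DIC = CA / (α₁ + 2α₂) = 2.35 / 1.0332 = 2.27 mmol/kg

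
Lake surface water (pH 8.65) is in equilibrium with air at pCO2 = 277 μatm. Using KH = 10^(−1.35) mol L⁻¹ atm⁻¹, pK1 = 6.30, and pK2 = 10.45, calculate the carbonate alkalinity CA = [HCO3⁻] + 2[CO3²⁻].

[CO2*] = KH · pCO2 = 10^(−1.35) × 277×10^-6 = 1.237×10^-5 mol/L
α₀ = 1/(1 + K1/[H⁺] + K1K2/[H⁺]²) = 1/(1 + 10^+2.35 + 10^+0.55) = 0.004378
DIC = [CO2*]/α₀ = 1.237×10^-5 / 0.004378 = 2.826 mmol/L
CA = (α₁ + 2α₂)·DIC = (0.9801 + 2×0.01553) × 2.826 = 2.86 mmol/L

CA = 2.86 mmol/L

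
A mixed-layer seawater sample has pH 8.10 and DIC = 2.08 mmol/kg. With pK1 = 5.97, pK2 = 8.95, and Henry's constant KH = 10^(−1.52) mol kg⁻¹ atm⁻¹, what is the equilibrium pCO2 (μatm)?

pCO2 = 444 μatm

α₀ = 1 / (1 + K1/[H⁺] + K1K2/[H⁺]²) = 1 / (1 + 10^+2.13 + 10^+1.28)
   = 1 / (1 + 134.90 + 19.055) = 1/154.95 = 0.006454
[CO2*] = α₀ × DIC = 0.006454 × 2.08 = 0.01342 mmol/kg = 13.42 μmol/kg
pCO2 = [CO2*]/KH = 1.342×10^-5 / 3.020×10^-2 = 444 μatm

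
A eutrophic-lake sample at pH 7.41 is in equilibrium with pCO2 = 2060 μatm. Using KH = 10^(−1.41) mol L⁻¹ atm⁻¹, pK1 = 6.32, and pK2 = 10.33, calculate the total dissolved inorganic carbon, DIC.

[CO2*] = KH · pCO2 = 10^(−1.41) × 2060×10^-6 = 8.014×10^-5 mol/L
α₀ = 1/(1 + K1/[H⁺] + K1K2/[H⁺]²) = 1/(1 + 10^+1.09 + 10^-1.83) = 0.07509
DIC = [CO2*]/α₀ = 8.014×10^-5 / 0.07509 = 1.07 mmol/L

DIC = 1.07 mmol/L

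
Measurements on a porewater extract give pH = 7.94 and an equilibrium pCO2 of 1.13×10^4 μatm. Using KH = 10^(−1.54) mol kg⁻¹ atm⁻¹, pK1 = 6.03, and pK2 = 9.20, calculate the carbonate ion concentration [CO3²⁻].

[CO3²⁻] = 1.46 mmol/kg

[CO2*] = KH · pCO2 = 10^(−1.54) × 1.13×10^4×10^-6 = 3.259×10^-4 mol/kg
α₀ = 1/(1 + K1/[H⁺] + K1K2/[H⁺]²) = 1/(1 + 10^+1.91 + 10^+0.65) = 0.01153
DIC = [CO2*]/α₀ = 3.259×10^-4 / 0.01153 = 28.27 mmol/kg
[CO3²⁻] = α₂·DIC; α₂ = 0.05149, so [CO3²⁻] = 0.05149 × 28.27 = 1.46 mmol/kg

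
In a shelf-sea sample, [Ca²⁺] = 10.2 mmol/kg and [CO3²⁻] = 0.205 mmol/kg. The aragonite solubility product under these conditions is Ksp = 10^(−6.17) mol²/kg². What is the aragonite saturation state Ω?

Ksp = 10^(−6.17) = 6.761×10^-7
Ω = [Ca²⁺][CO3²⁻]/Ksp = (10.2×10^-3)(0.205×10^-3) / 6.761×10^-7 = 3.09

Ω = 3.09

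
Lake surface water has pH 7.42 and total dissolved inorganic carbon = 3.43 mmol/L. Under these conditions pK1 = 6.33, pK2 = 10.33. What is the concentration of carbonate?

α₂ = 1 / (1 + [H⁺]/K2 + [H⁺]²/(K1K2)) = 1 / (1 + 10^+2.91 + 10^+1.82)
   = 1 / (1 + 812.83 + 66.069) = 1/879.90 = 0.001136
[CO3²⁻] = α₂ × DIC = 0.001136 × 3.43 = 0.00390 mmol/L = 3.90 μmol/L

[CO3²⁻] = 3.90 μmol/L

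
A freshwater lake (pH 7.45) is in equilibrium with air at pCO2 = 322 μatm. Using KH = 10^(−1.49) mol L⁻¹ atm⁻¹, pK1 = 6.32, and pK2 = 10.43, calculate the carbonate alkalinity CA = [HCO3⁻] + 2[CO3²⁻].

[CO2*] = KH · pCO2 = 10^(−1.49) × 322×10^-6 = 1.042×10^-5 mol/L
α₀ = 1/(1 + K1/[H⁺] + K1K2/[H⁺]²) = 1/(1 + 10^+1.13 + 10^-1.85) = 0.06895
DIC = [CO2*]/α₀ = 1.042×10^-5 / 0.06895 = 0.1511 mmol/L
CA = (α₁ + 2α₂)·DIC = (0.9301 + 2×0.0009739) × 0.1511 = 0.141 mmol/L

CA = 0.141 mmol/L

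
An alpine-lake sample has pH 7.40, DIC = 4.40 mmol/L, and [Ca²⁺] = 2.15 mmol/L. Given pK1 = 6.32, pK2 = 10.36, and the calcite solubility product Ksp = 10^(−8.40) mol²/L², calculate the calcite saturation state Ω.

Ω = 2.40

α₂ = 1 / (1 + [H⁺]/K2 + [H⁺]²/(K1K2)) = 1 / (1 + 10^+2.96 + 10^+1.88)
   = 1 / (1 + 912.01 + 75.858) = 1/988.87 = 0.001011
[CO3²⁻] = α₂ × DIC = 0.001011 × 4.40 = 0.004450 mmol/L = 4.450 μmol/L
Ksp = 10^(−8.40) = 3.981×10^-9
Ω = [Ca²⁺][CO3²⁻]/Ksp = (2.15×10^-3)(4.450×10^-6) / 3.981×10^-9 = 2.40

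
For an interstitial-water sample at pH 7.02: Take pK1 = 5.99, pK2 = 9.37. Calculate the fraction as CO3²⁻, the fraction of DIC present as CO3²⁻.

α₂ = 1 / (1 + [H⁺]/K2 + [H⁺]²/(K1K2)) = 1 / (1 + 10^+2.35 + 10^+1.32)
   = 1 / (1 + 223.87 + 20.893) = 1/245.77 = 0.004069

α₂ = 0.00407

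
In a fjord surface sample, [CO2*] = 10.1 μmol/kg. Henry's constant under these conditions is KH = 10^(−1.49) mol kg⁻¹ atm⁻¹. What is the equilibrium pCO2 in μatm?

KH = 10^(−1.49) = 3.236×10^-2 mol kg⁻¹ atm⁻¹
pCO2 = [CO2*]/KH = 10.1×10^-6 / 3.236×10^-2 = 3.12×10^-4 atm = 312 μatm

pCO2 = 312 μatm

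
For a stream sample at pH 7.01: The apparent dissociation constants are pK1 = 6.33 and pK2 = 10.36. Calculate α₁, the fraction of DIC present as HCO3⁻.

α₁ = 1 / (1 + [H⁺]/K1 + K2/[H⁺]) = 1 / (1 + 10^-0.68 + 10^-3.35)
   = 1 / (1 + 0.20893 + 0.00044668) = 1/1.2094 = 0.8269

α₁ = 0.827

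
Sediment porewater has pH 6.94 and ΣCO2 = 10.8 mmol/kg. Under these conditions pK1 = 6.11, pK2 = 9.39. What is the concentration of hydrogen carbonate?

[HCO3⁻] = 9.38 mmol/kg

α₁ = 1 / (1 + [H⁺]/K1 + K2/[H⁺]) = 1 / (1 + 10^-0.83 + 10^-2.45)
   = 1 / (1 + 0.14791 + 0.0035481) = 1/1.1515 = 0.8685
[HCO3⁻] = α₁ × DIC = 0.8685 × 10.8 = 9.38 mmol/kg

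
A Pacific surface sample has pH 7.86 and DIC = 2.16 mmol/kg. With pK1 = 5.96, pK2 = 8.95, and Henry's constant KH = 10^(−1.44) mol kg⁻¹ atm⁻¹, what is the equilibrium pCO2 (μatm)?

pCO2 = 685 μatm

α₀ = 1 / (1 + K1/[H⁺] + K1K2/[H⁺]²) = 1 / (1 + 10^+1.90 + 10^+0.81)
   = 1 / (1 + 79.433 + 6.4565) = 1/86.889 = 0.01151
[CO2*] = α₀ × DIC = 0.01151 × 2.16 = 0.02486 mmol/kg
pCO2 = [CO2*]/KH = 2.486×10^-5 / 3.631×10^-2 = 685 μatm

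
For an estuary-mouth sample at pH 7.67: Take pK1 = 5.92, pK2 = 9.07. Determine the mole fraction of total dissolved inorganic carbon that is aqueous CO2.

α₀ = 1 / (1 + K1/[H⁺] + K1K2/[H⁺]²) = 1 / (1 + 10^+1.75 + 10^+0.35)
   = 1 / (1 + 56.234 + 2.2387) = 1/59.473 = 0.01681

α₀ = 0.0168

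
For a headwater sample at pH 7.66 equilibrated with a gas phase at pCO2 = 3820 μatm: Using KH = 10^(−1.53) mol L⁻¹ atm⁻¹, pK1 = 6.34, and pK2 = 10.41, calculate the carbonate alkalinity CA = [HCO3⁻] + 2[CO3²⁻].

[CO2*] = KH · pCO2 = 10^(−1.53) × 3820×10^-6 = 1.127×10^-4 mol/L
α₀ = 1/(1 + K1/[H⁺] + K1K2/[H⁺]²) = 1/(1 + 10^+1.32 + 10^-1.43) = 0.04560
DIC = [CO2*]/α₀ = 1.127×10^-4 / 0.04560 = 2.472 mmol/L
CA = (α₁ + 2α₂)·DIC = (0.9527 + 2×0.001694) × 2.472 = 2.36 mmol/L

CA = 2.36 mmol/L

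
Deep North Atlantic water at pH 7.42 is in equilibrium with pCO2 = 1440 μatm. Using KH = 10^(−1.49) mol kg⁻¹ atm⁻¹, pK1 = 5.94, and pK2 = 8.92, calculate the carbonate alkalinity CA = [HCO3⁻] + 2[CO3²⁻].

CA = 1.50 mmol/kg

[CO2*] = KH · pCO2 = 10^(−1.49) × 1440×10^-6 = 4.660×10^-5 mol/kg
α₀ = 1/(1 + K1/[H⁺] + K1K2/[H⁺]²) = 1/(1 + 10^+1.48 + 10^-0.02) = 0.03110
DIC = [CO2*]/α₀ = 4.660×10^-5 / 0.03110 = 1.498 mmol/kg
CA = (α₁ + 2α₂)·DIC = (0.9392 + 2×0.02970) × 1.498 = 1.50 mmol/kg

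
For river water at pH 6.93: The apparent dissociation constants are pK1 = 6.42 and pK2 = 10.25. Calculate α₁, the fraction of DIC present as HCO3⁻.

α₁ = 1 / (1 + [H⁺]/K1 + K2/[H⁺]) = 1 / (1 + 10^-0.51 + 10^-3.32)
   = 1 / (1 + 0.30903 + 0.00047863) = 1/1.3095 = 0.7636

α₁ = 0.764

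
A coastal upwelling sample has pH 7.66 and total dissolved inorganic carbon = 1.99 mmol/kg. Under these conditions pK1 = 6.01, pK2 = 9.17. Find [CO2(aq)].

α₀ = 1 / (1 + K1/[H⁺] + K1K2/[H⁺]²) = 1 / (1 + 10^+1.65 + 10^+0.14)
   = 1 / (1 + 44.668 + 1.3804) = 1/47.049 = 0.02125
[CO2*] = α₀ × DIC = 0.02125 × 1.99 = 0.0423 mmol/kg

[CO2*] = 0.0423 mmol/kg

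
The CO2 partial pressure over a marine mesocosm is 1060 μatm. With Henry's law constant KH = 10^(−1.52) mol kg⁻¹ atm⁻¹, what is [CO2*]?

KH = 10^(−1.52) = 3.020×10^-2 mol kg⁻¹ atm⁻¹
[CO2*] = KH · pCO2 = 3.020×10^-2 × 1060×10^-6 atm = 3.20×10^-5 mol/kg

[CO2*] = 32.0 μmol/kg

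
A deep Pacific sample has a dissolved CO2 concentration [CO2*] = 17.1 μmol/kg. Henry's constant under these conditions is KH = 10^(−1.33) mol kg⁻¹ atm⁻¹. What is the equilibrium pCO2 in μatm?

KH = 10^(−1.33) = 4.677×10^-2 mol kg⁻¹ atm⁻¹
pCO2 = [CO2*]/KH = 17.1×10^-6 / 4.677×10^-2 = 3.66×10^-4 atm = 366 μatm

pCO2 = 366 μatm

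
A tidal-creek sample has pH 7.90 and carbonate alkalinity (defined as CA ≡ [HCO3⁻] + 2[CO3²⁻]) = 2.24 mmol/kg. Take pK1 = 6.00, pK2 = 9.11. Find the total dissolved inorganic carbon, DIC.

DIC = 2.14 mmol/kg

CA = [HCO3⁻] + 2[CO3²⁻] = (α₁ + 2α₂)·DIC
At pH 7.90: [H⁺]/K1 = 10^-1.90 = 0.012589, K2/[H⁺] = 10^-1.21 = 0.061660
α₁ = 1/(1 + 0.012589 + 0.061660) = 1/1.0742 = 0.9309; α₂ = α₁·K2/[H⁺] = 0.05740
α₁ + 2α₂ = 1.0457
DIC = CA / (α₁ + 2α₂) = 2.24 / 1.0457 = 2.14 mmol/kg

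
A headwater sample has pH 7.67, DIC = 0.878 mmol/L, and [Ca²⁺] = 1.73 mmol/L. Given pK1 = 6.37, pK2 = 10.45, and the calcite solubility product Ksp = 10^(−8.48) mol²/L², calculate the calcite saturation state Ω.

Ω = 0.724

α₂ = 1 / (1 + [H⁺]/K2 + [H⁺]²/(K1K2)) = 1 / (1 + 10^+2.78 + 10^+1.48)
   = 1 / (1 + 602.56 + 30.200) = 1/633.76 = 0.001578
[CO3²⁻] = α₂ × DIC = 0.001578 × 0.878 = 0.001385 mmol/L = 1.385 μmol/L
Ksp = 10^(−8.48) = 3.311×10^-9
Ω = [Ca²⁺][CO3²⁻]/Ksp = (1.73×10^-3)(1.385×10^-6) / 3.311×10^-9 = 0.724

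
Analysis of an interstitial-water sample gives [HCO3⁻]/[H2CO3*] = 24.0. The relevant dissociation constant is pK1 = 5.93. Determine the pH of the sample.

From K1 = [H⁺][HCO3⁻]/[H2CO3*]:  pH = pK1 + log₁₀([HCO3⁻]/[H2CO3*])
log₁₀(24.0) = +1.380
pH = 5.93 + (+1.380) = 7.31

pH = 7.31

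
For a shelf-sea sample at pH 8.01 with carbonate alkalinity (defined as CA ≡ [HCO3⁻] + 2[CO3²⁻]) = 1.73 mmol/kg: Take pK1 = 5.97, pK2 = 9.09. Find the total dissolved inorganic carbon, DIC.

DIC = 1.62 mmol/kg

CA = [HCO3⁻] + 2[CO3²⁻] = (α₁ + 2α₂)·DIC
At pH 8.01: [H⁺]/K1 = 10^-2.04 = 0.0091201, K2/[H⁺] = 10^-1.08 = 0.083176
α₁ = 1/(1 + 0.0091201 + 0.083176) = 1/1.0923 = 0.9155; α₂ = α₁·K2/[H⁺] = 0.07615
α₁ + 2α₂ = 1.0678
DIC = CA / (α₁ + 2α₂) = 1.73 / 1.0678 = 1.62 mmol/kg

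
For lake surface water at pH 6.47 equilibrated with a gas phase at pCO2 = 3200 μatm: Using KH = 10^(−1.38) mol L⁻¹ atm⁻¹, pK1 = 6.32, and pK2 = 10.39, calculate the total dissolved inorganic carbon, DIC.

[CO2*] = KH · pCO2 = 10^(−1.38) × 3200×10^-6 = 1.334×10^-4 mol/L
α₀ = 1/(1 + K1/[H⁺] + K1K2/[H⁺]²) = 1/(1 + 10^+0.15 + 10^-3.77) = 0.4145
DIC = [CO2*]/α₀ = 1.334×10^-4 / 0.4145 = 0.322 mmol/L

DIC = 0.322 mmol/L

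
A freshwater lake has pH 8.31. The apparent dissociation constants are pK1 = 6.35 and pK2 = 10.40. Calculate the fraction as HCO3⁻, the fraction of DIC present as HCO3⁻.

α₁ = 0.981

α₁ = 1 / (1 + [H⁺]/K1 + K2/[H⁺]) = 1 / (1 + 10^-1.96 + 10^-2.09)
   = 1 / (1 + 0.010965 + 0.0081283) = 1/1.0191 = 0.9813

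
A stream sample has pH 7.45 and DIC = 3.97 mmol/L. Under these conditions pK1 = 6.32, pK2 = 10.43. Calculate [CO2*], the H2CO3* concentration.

α₀ = 1 / (1 + K1/[H⁺] + K1K2/[H⁺]²) = 1 / (1 + 10^+1.13 + 10^-1.85)
   = 1 / (1 + 13.490 + 0.014125) = 1/14.504 = 0.06895
[CO2*] = α₀ × DIC = 0.06895 × 3.97 = 0.274 mmol/L

[CO2*] = 0.274 mmol/L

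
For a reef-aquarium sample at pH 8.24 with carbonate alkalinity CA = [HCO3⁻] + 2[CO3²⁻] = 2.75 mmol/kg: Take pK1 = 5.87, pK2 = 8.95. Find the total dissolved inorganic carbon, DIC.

CA = [HCO3⁻] + 2[CO3²⁻] = (α₁ + 2α₂)·DIC
At pH 8.24: [H⁺]/K1 = 10^-2.37 = 0.0042658, K2/[H⁺] = 10^-0.71 = 0.19498
α₁ = 1/(1 + 0.0042658 + 0.19498) = 1/1.1993 = 0.8339; α₂ = α₁·K2/[H⁺] = 0.1626
α₁ + 2α₂ = 1.1590
DIC = CA / (α₁ + 2α₂) = 2.75 / 1.1590 = 2.37 mmol/kg

DIC = 2.37 mmol/kg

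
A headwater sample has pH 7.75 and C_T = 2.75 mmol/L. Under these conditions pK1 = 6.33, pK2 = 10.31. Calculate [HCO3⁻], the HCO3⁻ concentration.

[HCO3⁻] = 2.64 mmol/L

α₁ = 1 / (1 + [H⁺]/K1 + K2/[H⁺]) = 1 / (1 + 10^-1.42 + 10^-2.56)
   = 1 / (1 + 0.038019 + 0.0027542) = 1/1.0408 = 0.9608
[HCO3⁻] = α₁ × DIC = 0.9608 × 2.75 = 2.64 mmol/L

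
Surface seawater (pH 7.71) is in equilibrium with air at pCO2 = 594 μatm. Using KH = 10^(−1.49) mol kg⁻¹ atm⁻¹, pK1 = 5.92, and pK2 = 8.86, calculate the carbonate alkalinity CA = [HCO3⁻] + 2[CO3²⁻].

CA = 1.35 mmol/kg

[CO2*] = KH · pCO2 = 10^(−1.49) × 594×10^-6 = 1.922×10^-5 mol/kg
α₀ = 1/(1 + K1/[H⁺] + K1K2/[H⁺]²) = 1/(1 + 10^+1.79 + 10^+0.64) = 0.01492
DIC = [CO2*]/α₀ = 1.922×10^-5 / 0.01492 = 1.288 mmol/kg
CA = (α₁ + 2α₂)·DIC = (0.9200 + 2×0.06513) × 1.288 = 1.35 mmol/kg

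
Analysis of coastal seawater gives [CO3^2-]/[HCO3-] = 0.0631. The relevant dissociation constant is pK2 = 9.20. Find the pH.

From K2 = [H⁺][CO3^2-]/[HCO3-]:  pH = pK2 + log₁₀([CO3^2-]/[HCO3-])
log₁₀(0.0631) = -1.200
pH = 9.20 + (-1.200) = 8.00

pH = 8.00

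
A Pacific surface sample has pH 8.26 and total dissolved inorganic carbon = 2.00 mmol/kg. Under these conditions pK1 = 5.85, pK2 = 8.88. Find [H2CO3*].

α₀ = 1 / (1 + K1/[H⁺] + K1K2/[H⁺]²) = 1 / (1 + 10^+2.41 + 10^+1.79)
   = 1 / (1 + 257.04 + 61.660) = 1/319.70 = 0.003128
[CO2*] = α₀ × DIC = 0.003128 × 2.00 = 0.00626 mmol/kg = 6.26 μmol/kg

[CO2*] = 6.26 μmol/kg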